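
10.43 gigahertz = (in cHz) 1.043e+12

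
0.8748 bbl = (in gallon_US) 36.74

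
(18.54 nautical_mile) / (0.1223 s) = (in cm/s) 2.808e+07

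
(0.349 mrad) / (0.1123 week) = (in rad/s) 5.138e-09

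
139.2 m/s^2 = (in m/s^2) 139.2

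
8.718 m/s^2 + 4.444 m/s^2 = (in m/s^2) 13.16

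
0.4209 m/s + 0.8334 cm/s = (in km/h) 1.545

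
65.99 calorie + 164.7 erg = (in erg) 2.761e+09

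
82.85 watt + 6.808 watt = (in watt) 89.66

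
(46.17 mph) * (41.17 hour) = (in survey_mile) 1901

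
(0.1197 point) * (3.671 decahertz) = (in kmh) 0.005581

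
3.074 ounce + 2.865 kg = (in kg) 2.952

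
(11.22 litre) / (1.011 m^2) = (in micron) 1.11e+04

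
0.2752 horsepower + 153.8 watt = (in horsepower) 0.4814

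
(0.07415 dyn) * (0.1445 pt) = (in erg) 0.000378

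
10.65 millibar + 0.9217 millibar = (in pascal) 1157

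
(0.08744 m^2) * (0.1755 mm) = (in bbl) 9.652e-05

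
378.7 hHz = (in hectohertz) 378.7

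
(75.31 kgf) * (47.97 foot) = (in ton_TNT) 2.581e-06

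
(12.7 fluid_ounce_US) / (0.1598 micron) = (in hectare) 0.235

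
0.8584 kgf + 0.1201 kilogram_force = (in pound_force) 2.157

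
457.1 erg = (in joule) 4.571e-05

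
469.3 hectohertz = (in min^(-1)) 2.816e+06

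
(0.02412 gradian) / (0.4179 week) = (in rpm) 1.431e-08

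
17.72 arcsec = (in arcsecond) 17.72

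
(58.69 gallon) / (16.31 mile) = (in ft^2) 9.111e-05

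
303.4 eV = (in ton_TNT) 1.162e-26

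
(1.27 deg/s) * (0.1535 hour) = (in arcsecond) 2.526e+06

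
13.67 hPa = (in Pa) 1367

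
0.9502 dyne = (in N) 9.502e-06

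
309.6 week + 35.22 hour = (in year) 5.942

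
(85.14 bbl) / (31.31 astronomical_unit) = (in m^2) 2.89e-12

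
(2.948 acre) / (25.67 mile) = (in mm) 288.8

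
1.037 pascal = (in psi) 0.0001504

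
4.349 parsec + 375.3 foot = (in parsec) 4.349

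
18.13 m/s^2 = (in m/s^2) 18.13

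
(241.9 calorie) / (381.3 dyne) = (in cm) 2.654e+07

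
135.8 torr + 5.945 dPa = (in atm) 0.1787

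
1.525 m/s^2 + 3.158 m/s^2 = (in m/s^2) 4.683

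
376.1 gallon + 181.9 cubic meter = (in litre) 1.833e+05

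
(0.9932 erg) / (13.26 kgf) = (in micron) 0.0007638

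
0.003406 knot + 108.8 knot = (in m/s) 55.97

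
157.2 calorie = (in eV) 4.105e+21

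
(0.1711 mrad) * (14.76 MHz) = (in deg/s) 1.447e+05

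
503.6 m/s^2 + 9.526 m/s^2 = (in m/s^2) 513.1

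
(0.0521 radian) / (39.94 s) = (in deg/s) 0.07474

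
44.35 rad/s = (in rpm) 423.5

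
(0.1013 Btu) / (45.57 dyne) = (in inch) 9.234e+06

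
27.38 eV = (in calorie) 1.048e-18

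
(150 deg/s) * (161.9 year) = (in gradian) 8.509e+11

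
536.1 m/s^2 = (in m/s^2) 536.1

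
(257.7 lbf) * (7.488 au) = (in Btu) 1.217e+12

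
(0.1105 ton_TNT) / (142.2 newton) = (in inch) 1.28e+08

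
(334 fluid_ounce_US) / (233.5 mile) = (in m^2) 2.629e-08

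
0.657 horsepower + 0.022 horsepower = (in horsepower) 0.679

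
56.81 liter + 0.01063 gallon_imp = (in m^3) 0.05686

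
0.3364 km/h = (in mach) 0.0002744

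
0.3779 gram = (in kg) 0.0003779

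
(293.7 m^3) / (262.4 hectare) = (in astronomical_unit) 7.482e-16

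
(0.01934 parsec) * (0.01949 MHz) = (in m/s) 1.163e+19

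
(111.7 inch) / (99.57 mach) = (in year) 2.654e-12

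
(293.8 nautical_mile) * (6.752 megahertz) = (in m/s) 3.674e+12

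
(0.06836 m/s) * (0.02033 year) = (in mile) 27.23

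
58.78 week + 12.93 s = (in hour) 9875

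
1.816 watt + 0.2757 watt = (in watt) 2.092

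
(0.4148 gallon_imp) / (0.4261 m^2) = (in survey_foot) 0.01452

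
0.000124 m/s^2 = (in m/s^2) 0.000124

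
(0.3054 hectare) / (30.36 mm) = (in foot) 3.3e+05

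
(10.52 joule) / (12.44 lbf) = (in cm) 19.01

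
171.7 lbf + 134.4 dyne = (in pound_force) 171.7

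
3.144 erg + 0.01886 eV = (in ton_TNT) 7.514e-17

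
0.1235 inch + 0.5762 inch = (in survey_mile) 1.104e-05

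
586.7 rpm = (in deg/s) 3520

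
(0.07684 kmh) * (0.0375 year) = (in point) 7.155e+07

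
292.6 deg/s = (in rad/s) 5.107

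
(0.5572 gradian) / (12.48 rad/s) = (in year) 2.224e-11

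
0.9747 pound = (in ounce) 15.6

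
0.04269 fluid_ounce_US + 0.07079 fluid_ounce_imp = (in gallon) 0.0008649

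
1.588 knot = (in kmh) 2.941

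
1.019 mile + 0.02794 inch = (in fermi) 1.64e+18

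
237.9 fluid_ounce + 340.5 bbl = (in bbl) 340.5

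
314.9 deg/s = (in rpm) 52.48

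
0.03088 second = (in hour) 8.578e-06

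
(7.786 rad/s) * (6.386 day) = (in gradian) 2.735e+08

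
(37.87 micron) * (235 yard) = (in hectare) 8.138e-07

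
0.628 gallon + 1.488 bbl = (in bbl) 1.503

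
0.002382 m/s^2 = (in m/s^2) 0.002382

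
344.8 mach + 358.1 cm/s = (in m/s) 1.174e+05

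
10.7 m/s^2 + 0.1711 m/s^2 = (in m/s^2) 10.87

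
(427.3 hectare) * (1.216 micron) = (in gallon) 1373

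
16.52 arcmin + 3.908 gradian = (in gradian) 4.214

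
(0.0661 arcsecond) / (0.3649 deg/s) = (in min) 8.386e-07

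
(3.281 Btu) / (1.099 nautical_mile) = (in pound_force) 0.3823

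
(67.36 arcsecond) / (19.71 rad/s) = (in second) 1.657e-05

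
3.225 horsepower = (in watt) 2405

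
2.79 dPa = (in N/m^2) 0.279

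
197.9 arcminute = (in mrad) 57.57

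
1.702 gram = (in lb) 0.003752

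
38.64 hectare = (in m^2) 3.864e+05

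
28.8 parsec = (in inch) 3.499e+19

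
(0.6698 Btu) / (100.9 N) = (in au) 4.682e-11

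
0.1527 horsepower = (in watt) 113.9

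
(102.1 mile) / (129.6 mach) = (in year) 1.181e-07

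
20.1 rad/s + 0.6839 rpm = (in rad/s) 20.17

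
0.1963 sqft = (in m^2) 0.01824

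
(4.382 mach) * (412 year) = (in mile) 1.205e+10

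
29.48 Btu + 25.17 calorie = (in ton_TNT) 7.459e-06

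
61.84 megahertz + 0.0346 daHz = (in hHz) 6.184e+05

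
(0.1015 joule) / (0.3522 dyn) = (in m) 2.882e+04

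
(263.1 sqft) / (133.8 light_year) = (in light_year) 2.041e-33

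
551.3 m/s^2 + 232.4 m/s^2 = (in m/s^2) 783.7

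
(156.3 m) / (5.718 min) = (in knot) 0.8856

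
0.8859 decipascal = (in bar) 8.859e-07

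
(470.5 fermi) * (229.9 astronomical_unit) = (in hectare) 0.001618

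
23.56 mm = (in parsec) 7.635e-19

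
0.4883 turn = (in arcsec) 6.328e+05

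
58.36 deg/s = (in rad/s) 1.019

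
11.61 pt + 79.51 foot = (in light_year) 2.562e-15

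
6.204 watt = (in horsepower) 0.00832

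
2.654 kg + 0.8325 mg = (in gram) 2654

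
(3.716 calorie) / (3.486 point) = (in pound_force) 2842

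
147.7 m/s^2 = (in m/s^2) 147.7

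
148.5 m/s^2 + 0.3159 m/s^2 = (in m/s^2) 148.8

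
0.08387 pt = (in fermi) 2.959e+10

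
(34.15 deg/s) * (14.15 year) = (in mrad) 2.66e+11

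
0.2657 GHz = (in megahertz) 265.7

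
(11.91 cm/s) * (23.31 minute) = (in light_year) 1.761e-14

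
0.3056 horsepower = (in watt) 227.9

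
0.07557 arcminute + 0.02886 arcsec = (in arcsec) 4.563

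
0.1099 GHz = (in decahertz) 1.099e+07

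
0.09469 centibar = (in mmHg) 0.7102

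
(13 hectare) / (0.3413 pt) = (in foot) 3.542e+09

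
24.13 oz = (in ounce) 24.13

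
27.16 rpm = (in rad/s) 2.844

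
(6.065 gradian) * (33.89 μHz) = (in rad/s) 3.229e-06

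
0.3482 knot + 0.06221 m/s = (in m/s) 0.2413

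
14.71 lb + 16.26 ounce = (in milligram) 7.133e+06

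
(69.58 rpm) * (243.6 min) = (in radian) 1.065e+05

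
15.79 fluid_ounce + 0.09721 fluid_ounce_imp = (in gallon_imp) 0.1033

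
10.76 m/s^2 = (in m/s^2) 10.76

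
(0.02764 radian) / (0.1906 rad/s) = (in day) 1.678e-06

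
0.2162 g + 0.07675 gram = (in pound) 0.0006458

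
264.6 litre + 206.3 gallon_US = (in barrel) 6.576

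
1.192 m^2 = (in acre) 0.0002945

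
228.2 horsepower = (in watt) 1.702e+05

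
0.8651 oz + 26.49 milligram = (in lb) 0.05413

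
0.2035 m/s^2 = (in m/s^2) 0.2035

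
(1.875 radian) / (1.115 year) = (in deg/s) 3.055e-06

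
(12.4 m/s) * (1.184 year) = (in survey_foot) 1.519e+09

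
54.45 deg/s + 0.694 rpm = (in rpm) 9.769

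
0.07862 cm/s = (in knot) 0.001528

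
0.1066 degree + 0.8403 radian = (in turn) 0.134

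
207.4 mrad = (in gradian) 13.2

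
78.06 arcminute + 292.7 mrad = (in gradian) 20.08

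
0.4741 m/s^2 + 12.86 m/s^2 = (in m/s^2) 13.33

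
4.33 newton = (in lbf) 0.9734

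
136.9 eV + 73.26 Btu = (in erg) 7.729e+11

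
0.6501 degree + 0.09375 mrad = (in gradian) 0.7283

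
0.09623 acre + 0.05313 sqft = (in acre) 0.09623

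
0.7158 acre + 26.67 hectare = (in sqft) 2.902e+06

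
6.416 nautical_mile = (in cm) 1.188e+06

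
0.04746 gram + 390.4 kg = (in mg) 3.904e+08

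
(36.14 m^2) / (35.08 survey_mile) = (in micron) 640.1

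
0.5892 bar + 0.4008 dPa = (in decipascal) 5.892e+05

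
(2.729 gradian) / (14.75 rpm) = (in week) 4.589e-08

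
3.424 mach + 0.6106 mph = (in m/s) 1166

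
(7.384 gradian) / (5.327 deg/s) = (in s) 1.248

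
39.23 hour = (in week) 0.2335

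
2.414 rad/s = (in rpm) 23.05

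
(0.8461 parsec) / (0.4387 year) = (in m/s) 1.887e+09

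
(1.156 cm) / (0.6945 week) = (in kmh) 9.908e-08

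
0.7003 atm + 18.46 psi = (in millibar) 1982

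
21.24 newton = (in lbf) 4.775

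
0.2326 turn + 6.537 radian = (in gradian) 509.2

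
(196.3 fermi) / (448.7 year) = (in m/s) 1.387e-23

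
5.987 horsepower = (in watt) 4465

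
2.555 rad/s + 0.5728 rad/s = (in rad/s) 3.128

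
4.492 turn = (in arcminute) 9.703e+04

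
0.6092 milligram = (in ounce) 2.149e-05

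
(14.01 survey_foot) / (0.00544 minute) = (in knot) 25.43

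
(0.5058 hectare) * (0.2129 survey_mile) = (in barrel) 1.09e+07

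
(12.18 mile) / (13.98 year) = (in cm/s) 0.004446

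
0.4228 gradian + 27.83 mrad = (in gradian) 2.195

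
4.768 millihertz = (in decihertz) 0.04768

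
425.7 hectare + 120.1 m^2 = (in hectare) 425.7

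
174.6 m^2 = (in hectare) 0.01746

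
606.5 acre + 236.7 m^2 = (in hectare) 245.5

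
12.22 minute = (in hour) 0.2037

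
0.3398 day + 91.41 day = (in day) 91.75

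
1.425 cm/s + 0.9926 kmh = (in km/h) 1.044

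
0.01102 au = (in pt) 4.673e+12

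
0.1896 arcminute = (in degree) 0.00316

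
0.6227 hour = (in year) 7.108e-05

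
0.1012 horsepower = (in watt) 75.46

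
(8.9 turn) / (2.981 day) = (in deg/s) 0.01244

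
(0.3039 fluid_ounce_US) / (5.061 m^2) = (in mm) 0.001776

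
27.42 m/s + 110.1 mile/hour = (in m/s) 76.64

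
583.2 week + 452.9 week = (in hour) 1.741e+05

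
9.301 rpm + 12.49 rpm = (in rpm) 21.79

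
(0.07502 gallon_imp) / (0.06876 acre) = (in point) 0.003474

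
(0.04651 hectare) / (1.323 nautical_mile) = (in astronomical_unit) 1.269e-12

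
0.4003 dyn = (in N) 4.003e-06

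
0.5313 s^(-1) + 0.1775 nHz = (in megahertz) 5.313e-07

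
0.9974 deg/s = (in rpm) 0.1662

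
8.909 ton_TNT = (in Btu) 3.533e+07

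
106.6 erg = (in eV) 6.653e+13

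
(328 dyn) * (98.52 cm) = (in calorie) 0.0007723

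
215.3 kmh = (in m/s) 59.81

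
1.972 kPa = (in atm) 0.01946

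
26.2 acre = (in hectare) 10.6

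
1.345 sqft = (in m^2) 0.125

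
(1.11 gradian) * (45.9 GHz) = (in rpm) 7.642e+09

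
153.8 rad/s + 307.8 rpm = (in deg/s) 1.066e+04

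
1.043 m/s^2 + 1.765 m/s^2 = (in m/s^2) 2.808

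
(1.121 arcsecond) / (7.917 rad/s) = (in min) 1.144e-08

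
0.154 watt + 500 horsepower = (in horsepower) 500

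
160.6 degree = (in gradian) 178.4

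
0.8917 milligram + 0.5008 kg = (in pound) 1.104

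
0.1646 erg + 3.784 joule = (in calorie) 0.9044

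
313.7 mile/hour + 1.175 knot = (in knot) 273.8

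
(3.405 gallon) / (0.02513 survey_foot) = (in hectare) 0.0001683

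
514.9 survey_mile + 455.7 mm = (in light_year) 8.759e-11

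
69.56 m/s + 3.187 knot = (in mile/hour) 159.3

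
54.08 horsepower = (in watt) 4.033e+04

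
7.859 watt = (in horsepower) 0.01054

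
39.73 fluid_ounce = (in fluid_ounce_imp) 41.35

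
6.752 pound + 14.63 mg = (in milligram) 3.063e+06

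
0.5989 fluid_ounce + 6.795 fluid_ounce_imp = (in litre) 0.2108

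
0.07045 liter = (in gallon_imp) 0.0155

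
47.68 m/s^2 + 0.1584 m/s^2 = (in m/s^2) 47.84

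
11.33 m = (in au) 7.574e-11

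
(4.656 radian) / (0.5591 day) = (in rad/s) 9.639e-05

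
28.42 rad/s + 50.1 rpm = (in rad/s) 33.67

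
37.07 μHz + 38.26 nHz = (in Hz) 3.711e-05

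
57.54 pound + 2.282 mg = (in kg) 26.1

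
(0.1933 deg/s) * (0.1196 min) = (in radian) 0.02421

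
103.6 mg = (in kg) 0.0001036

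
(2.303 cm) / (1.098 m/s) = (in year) 6.651e-10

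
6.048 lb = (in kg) 2.743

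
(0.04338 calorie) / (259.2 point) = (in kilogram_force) 0.2024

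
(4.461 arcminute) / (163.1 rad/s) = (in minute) 1.326e-07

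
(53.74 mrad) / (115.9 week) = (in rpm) 7.321e-09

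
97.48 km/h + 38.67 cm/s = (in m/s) 27.46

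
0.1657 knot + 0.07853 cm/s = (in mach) 0.0002527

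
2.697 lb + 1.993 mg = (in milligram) 1.223e+06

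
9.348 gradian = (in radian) 0.1468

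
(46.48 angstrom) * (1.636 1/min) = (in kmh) 4.562e-10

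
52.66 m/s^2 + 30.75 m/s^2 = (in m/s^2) 83.41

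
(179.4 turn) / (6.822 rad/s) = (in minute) 2.754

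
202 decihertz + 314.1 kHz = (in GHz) 0.0003141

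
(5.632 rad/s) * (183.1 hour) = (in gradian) 2.363e+08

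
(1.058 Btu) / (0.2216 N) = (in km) 5.037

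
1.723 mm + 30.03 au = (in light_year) 0.0004748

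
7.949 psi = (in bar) 0.5481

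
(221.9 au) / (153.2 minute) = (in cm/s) 3.611e+11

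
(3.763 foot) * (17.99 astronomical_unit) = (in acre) 7.628e+08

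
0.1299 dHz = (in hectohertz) 0.0001299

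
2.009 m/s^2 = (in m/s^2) 2.009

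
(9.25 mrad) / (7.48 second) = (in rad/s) 0.001237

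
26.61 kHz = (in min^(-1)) 1.597e+06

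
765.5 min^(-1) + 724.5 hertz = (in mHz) 7.373e+05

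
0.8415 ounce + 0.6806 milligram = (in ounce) 0.8415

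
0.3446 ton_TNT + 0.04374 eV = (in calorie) 3.446e+08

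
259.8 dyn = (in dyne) 259.8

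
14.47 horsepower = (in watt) 1.079e+04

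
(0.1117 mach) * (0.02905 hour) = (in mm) 3.978e+06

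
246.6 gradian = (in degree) 221.9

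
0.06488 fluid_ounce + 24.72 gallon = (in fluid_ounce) 3164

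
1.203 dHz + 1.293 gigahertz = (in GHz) 1.293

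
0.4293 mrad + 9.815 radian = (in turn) 1.562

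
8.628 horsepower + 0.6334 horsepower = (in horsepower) 9.261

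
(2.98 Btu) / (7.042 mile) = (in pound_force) 0.06237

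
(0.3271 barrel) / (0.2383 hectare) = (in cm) 0.002182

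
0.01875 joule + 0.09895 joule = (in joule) 0.1177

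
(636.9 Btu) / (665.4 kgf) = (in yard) 112.6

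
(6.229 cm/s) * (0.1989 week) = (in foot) 2.458e+04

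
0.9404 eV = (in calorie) 3.601e-20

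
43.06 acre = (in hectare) 17.43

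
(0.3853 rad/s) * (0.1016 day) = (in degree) 1.938e+05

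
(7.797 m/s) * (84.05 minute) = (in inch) 1.548e+06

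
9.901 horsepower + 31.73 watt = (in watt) 7415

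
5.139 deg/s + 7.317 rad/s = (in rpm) 70.73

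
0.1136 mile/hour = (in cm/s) 5.078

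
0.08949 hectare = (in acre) 0.2211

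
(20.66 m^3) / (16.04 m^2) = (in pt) 3651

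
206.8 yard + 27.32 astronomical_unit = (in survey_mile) 2.54e+09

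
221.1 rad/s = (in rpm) 2111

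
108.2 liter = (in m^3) 0.1082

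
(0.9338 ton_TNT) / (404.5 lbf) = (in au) 1.451e-05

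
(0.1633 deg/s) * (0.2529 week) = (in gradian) 2.775e+04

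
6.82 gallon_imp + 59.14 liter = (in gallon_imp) 19.83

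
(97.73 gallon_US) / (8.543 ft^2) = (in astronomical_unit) 3.116e-12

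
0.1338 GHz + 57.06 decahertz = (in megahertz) 133.8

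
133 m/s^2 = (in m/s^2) 133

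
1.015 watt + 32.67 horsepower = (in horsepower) 32.67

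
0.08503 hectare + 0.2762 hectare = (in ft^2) 3.888e+04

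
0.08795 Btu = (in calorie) 22.18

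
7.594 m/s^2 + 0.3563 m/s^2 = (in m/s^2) 7.95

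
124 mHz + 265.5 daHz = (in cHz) 2.655e+05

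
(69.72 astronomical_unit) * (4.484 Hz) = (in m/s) 4.677e+13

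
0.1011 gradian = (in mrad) 1.588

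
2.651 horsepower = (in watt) 1977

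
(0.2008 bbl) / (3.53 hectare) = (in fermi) 9.044e+08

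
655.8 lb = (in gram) 2.975e+05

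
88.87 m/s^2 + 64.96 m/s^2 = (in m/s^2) 153.8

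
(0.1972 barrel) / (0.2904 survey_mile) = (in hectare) 6.708e-09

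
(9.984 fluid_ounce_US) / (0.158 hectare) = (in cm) 1.869e-05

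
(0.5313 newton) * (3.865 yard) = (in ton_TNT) 4.488e-10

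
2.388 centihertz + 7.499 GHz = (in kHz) 7.499e+06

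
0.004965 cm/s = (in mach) 1.458e-07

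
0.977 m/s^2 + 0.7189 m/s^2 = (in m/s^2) 1.696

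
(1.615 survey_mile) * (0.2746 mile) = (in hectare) 114.9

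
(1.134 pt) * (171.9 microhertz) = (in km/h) 2.476e-07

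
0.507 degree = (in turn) 0.001408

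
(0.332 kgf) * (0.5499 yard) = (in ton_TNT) 3.913e-10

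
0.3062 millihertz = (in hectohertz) 3.062e-06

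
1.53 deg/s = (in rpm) 0.255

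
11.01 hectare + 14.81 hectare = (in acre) 63.8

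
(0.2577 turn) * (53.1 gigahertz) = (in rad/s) 8.598e+10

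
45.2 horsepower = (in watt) 3.371e+04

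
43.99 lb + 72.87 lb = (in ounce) 1870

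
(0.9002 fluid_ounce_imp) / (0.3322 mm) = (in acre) 1.903e-05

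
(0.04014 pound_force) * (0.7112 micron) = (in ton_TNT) 3.035e-17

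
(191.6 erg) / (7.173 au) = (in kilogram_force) 1.821e-18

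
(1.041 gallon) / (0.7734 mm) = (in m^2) 5.095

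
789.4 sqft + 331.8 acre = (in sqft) 1.445e+07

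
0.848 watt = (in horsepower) 0.001137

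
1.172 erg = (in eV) 7.315e+11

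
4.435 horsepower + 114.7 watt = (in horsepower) 4.589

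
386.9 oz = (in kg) 10.97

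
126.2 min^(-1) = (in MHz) 2.103e-06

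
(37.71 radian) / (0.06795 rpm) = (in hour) 1.472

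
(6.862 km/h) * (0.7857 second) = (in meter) 1.498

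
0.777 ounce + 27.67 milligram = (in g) 22.06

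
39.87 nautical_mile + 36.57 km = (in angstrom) 1.104e+15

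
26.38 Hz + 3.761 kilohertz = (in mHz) 3.787e+06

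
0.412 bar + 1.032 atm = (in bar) 1.458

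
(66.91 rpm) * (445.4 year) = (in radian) 9.842e+10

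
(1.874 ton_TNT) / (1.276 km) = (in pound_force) 1.381e+06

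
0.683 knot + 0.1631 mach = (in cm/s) 5589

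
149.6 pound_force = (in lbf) 149.6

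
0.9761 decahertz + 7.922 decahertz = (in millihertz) 8.898e+04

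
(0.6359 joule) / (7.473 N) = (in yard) 0.09306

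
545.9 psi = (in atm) 37.15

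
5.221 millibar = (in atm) 0.005153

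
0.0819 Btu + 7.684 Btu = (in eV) 5.114e+22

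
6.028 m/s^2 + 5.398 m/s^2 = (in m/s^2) 11.43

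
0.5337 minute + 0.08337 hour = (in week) 0.0005492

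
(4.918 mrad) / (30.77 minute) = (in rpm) 2.544e-05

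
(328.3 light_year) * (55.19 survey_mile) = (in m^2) 2.759e+23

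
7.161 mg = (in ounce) 0.0002526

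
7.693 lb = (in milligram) 3.489e+06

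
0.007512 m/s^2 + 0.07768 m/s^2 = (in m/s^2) 0.08519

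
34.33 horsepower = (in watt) 2.56e+04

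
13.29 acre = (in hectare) 5.378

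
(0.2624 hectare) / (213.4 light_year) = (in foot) 4.264e-15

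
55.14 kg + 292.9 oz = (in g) 6.344e+04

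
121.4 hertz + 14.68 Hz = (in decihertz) 1361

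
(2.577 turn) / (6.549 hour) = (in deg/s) 0.03935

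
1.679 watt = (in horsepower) 0.002252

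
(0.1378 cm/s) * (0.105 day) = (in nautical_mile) 0.00675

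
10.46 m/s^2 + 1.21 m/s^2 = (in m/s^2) 11.67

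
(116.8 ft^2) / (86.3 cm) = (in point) 3.564e+04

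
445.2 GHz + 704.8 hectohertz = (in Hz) 4.452e+11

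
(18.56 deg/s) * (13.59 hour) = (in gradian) 1.009e+06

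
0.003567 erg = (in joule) 3.567e-10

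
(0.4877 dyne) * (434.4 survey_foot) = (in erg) 6457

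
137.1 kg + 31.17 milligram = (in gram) 1.371e+05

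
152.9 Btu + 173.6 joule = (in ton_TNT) 3.86e-05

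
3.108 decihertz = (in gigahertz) 3.108e-10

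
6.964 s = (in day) 8.06e-05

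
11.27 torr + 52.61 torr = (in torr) 63.88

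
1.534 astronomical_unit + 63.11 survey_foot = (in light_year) 2.426e-05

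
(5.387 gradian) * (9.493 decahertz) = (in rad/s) 8.033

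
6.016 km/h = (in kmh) 6.016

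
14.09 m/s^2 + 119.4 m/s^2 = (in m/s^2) 133.5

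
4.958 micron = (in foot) 1.627e-05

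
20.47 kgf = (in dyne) 2.007e+07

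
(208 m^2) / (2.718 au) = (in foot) 1.678e-09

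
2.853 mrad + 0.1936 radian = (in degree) 11.26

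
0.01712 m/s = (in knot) 0.03328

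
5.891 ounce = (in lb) 0.3682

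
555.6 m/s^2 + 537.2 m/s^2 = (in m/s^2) 1093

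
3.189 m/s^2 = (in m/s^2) 3.189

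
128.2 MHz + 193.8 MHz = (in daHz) 3.22e+07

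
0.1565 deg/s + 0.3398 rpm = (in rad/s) 0.03832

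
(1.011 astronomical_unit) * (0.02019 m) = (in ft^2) 3.287e+10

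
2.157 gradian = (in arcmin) 116.5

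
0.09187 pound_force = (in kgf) 0.04167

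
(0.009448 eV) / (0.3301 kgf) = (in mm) 4.676e-19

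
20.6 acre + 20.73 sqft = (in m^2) 8.337e+04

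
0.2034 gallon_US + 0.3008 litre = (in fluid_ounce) 36.21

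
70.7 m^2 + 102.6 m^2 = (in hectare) 0.01733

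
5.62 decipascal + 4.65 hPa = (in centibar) 0.4656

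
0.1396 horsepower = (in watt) 104.1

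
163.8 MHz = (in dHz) 1.638e+09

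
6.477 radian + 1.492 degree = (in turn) 1.035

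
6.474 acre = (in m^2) 2.62e+04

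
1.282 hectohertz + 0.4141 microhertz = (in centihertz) 1.282e+04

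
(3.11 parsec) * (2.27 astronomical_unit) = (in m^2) 3.259e+28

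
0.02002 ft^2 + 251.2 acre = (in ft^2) 1.094e+07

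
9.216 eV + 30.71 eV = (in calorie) 1.529e-18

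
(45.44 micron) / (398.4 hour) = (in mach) 9.305e-14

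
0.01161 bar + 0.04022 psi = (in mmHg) 10.79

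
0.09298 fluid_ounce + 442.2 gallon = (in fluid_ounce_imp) 5.891e+04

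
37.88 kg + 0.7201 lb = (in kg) 38.21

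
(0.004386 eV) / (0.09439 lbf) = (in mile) 1.04e-24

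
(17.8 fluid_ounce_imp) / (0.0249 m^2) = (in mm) 20.31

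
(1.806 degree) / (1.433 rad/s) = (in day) 2.546e-07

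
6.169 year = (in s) 1.945e+08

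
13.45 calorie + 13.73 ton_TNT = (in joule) 5.745e+10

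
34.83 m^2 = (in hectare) 0.003483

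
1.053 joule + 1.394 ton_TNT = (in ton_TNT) 1.394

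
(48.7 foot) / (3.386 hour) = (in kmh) 0.004384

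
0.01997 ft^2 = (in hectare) 1.855e-07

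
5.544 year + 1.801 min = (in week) 289.1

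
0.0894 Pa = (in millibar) 0.000894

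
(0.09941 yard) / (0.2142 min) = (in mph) 0.01582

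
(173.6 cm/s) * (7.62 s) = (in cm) 1323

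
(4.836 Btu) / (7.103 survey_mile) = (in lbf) 0.1003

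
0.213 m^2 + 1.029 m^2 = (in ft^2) 13.37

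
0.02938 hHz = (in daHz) 0.2938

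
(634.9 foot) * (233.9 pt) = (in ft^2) 171.9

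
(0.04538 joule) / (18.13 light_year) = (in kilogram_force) 2.698e-20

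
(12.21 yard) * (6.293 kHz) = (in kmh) 2.529e+05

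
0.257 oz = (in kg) 0.007286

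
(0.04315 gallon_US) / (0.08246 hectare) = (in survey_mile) 1.231e-10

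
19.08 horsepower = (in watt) 1.423e+04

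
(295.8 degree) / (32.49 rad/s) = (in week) 2.627e-07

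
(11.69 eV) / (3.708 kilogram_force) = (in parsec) 1.669e-36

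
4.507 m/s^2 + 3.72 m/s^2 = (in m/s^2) 8.227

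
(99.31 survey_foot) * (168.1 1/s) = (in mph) 1.138e+04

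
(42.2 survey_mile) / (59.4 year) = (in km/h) 0.0001305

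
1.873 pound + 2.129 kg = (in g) 2979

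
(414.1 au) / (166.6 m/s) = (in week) 6.148e+05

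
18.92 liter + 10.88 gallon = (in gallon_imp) 13.22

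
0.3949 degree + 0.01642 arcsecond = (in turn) 0.001097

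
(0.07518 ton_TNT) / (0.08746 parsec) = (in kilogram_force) 1.189e-08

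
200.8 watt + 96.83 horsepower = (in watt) 7.241e+04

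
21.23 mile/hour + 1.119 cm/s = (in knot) 18.47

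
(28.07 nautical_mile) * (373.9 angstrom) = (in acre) 4.803e-07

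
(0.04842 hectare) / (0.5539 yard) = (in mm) 9.56e+05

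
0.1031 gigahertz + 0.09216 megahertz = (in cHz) 1.032e+10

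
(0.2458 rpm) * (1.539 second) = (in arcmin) 136.2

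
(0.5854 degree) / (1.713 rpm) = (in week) 9.417e-08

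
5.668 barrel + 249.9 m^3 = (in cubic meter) 250.8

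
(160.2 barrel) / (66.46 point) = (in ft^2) 1.169e+04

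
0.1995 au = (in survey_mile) 1.854e+07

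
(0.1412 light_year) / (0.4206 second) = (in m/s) 3.176e+15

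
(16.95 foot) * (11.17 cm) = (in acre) 0.0001426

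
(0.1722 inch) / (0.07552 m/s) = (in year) 1.837e-09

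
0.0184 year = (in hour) 161.2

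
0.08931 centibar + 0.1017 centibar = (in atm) 0.001885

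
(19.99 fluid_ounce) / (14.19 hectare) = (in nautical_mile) 2.25e-12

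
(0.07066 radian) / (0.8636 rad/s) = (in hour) 2.273e-05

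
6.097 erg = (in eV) 3.805e+12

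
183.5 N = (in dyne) 1.835e+07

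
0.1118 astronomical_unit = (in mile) 1.039e+07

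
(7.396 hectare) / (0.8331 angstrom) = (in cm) 8.878e+16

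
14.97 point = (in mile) 3.282e-06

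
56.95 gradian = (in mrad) 894.6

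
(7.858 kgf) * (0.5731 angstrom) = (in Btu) 4.186e-12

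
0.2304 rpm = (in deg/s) 1.382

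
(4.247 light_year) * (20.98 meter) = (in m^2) 8.43e+17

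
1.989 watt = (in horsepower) 0.002667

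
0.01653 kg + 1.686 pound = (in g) 781.3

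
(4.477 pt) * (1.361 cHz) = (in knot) 4.178e-05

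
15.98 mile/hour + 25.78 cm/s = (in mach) 0.02174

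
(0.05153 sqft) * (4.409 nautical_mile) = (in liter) 3.909e+04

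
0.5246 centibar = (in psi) 0.07609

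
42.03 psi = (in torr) 2174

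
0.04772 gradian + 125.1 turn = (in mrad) 7.86e+05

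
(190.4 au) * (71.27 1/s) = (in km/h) 7.308e+15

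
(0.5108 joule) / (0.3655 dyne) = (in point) 3.962e+08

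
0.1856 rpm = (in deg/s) 1.114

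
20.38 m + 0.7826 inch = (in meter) 20.4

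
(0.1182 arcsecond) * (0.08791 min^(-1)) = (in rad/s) 8.396e-10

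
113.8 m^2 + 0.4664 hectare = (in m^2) 4778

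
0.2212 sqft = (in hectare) 2.055e-06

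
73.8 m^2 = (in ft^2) 794.4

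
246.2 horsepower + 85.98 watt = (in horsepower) 246.3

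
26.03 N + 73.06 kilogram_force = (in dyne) 7.425e+07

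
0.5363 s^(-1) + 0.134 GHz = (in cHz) 1.34e+10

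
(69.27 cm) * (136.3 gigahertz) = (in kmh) 3.399e+11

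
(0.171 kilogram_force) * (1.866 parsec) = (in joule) 9.656e+16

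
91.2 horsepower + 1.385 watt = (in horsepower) 91.2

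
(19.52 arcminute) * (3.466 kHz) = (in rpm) 187.9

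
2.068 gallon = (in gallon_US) 2.068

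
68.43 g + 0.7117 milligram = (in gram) 68.43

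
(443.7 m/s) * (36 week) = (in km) 9.661e+06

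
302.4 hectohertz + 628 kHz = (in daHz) 6.582e+04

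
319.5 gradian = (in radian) 5.019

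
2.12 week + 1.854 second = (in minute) 2.137e+04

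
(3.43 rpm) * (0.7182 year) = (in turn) 1.295e+06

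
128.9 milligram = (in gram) 0.1289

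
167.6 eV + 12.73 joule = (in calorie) 3.043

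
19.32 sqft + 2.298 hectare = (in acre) 5.679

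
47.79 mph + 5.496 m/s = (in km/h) 96.7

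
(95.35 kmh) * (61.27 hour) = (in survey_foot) 1.917e+07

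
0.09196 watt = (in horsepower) 0.0001233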